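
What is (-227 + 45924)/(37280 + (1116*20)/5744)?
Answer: 16405223/13384915 ≈ 1.2257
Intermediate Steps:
(-227 + 45924)/(37280 + (1116*20)/5744) = 45697/(37280 + 22320*(1/5744)) = 45697/(37280 + 1395/359) = 45697/(13384915/359) = 45697*(359/13384915) = 16405223/13384915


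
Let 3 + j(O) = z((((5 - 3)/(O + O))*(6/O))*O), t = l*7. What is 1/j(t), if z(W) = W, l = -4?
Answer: -14/45 ≈ -0.31111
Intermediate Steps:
t = -28 (t = -4*7 = -28)
j(O) = -3 + 6/O (j(O) = -3 + (((5 - 3)/(O + O))*(6/O))*O = -3 + ((2/((2*O)))*(6/O))*O = -3 + ((2*(1/(2*O)))*(6/O))*O = -3 + ((6/O)/O)*O = -3 + (6/O²)*O = -3 + 6/O)
1/j(t) = 1/(-3 + 6/(-28)) = 1/(-3 + 6*(-1/28)) = 1/(-3 - 3/14) = 1/(-45/14) = -14/45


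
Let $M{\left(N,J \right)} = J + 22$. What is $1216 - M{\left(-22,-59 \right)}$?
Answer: $1253$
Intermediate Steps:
$M{\left(N,J \right)} = 22 + J$
$1216 - M{\left(-22,-59 \right)} = 1216 - \left(22 - 59\right) = 1216 - -37 = 1216 + 37 = 1253$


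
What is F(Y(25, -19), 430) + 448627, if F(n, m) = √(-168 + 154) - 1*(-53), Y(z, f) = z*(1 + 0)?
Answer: 448680 + I*√14 ≈ 4.4868e+5 + 3.7417*I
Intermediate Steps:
Y(z, f) = z (Y(z, f) = z*1 = z)
F(n, m) = 53 + I*√14 (F(n, m) = √(-14) + 53 = I*√14 + 53 = 53 + I*√14)
F(Y(25, -19), 430) + 448627 = (53 + I*√14) + 448627 = 448680 + I*√14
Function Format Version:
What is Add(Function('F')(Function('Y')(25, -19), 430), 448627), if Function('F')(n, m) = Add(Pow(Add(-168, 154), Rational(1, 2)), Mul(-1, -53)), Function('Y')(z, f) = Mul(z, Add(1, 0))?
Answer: Add(448680, Mul(I, Pow(14, Rational(1, 2)))) ≈ Add(4.4868e+5, Mul(3.7417, I))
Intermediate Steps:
Function('Y')(z, f) = z (Function('Y')(z, f) = Mul(z, 1) = z)
Function('F')(n, m) = Add(53, Mul(I, Pow(14, Rational(1, 2)))) (Function('F')(n, m) = Add(Pow(-14, Rational(1, 2)), 53) = Add(Mul(I, Pow(14, Rational(1, 2))), 53) = Add(53, Mul(I, Pow(14, Rational(1, 2)))))
Add(Function('F')(Function('Y')(25, -19), 430), 448627) = Add(Add(53, Mul(I, Pow(14, Rational(1, 2)))), 448627) = Add(448680, Mul(I, Pow(14, Rational(1, 2))))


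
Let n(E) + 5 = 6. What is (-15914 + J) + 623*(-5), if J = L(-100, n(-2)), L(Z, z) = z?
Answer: -19028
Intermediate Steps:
n(E) = 1 (n(E) = -5 + 6 = 1)
J = 1
(-15914 + J) + 623*(-5) = (-15914 + 1) + 623*(-5) = -15913 - 3115 = -19028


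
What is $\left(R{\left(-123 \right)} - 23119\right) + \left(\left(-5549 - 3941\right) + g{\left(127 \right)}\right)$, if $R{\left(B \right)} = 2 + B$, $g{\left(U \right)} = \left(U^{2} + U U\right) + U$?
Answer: $-345$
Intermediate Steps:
$g{\left(U \right)} = U + 2 U^{2}$ ($g{\left(U \right)} = \left(U^{2} + U^{2}\right) + U = 2 U^{2} + U = U + 2 U^{2}$)
$\left(R{\left(-123 \right)} - 23119\right) + \left(\left(-5549 - 3941\right) + g{\left(127 \right)}\right) = \left(\left(2 - 123\right) - 23119\right) + \left(\left(-5549 - 3941\right) + 127 \left(1 + 2 \cdot 127\right)\right) = \left(-121 - 23119\right) - \left(9490 - 127 \left(1 + 254\right)\right) = -23240 + \left(-9490 + 127 \cdot 255\right) = -23240 + \left(-9490 + 32385\right) = -23240 + 22895 = -345$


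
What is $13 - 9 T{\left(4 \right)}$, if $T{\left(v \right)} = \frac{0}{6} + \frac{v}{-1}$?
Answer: $49$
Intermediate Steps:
$T{\left(v \right)} = - v$ ($T{\left(v \right)} = 0 \cdot \frac{1}{6} + v \left(-1\right) = 0 - v = - v$)
$13 - 9 T{\left(4 \right)} = 13 - 9 \left(\left(-1\right) 4\right) = 13 - -36 = 13 + 36 = 49$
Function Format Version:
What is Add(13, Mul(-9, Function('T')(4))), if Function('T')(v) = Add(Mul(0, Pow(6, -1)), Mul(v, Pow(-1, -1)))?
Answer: 49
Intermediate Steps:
Function('T')(v) = Mul(-1, v) (Function('T')(v) = Add(Mul(0, Rational(1, 6)), Mul(v, -1)) = Add(0, Mul(-1, v)) = Mul(-1, v))
Add(13, Mul(-9, Function('T')(4))) = Add(13, Mul(-9, Mul(-1, 4))) = Add(13, Mul(-9, -4)) = Add(13, 36) = 49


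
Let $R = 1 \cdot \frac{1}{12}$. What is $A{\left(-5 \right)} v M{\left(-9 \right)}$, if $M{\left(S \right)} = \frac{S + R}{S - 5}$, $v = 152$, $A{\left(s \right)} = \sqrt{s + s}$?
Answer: $\frac{2033 i \sqrt{10}}{21} \approx 306.14 i$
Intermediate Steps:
$A{\left(s \right)} = \sqrt{2} \sqrt{s}$ ($A{\left(s \right)} = \sqrt{2 s} = \sqrt{2} \sqrt{s}$)
$R = \frac{1}{12}$ ($R = 1 \cdot \frac{1}{12} = \frac{1}{12} \approx 0.083333$)
$M{\left(S \right)} = \frac{\frac{1}{12} + S}{-5 + S}$ ($M{\left(S \right)} = \frac{S + \frac{1}{12}}{S - 5} = \frac{\frac{1}{12} + S}{-5 + S}$)
$A{\left(-5 \right)} v M{\left(-9 \right)} = \sqrt{2} \sqrt{-5} \cdot 152 \frac{\frac{1}{12} - 9}{-5 - 9} = \sqrt{2} i \sqrt{5} \cdot 152 \frac{1}{-14} \left(- \frac{107}{12}\right) = i \sqrt{10} \cdot 152 \left(\left(- \frac{1}{14}\right) \left(- \frac{107}{12}\right)\right) = 152 i \sqrt{10} \cdot \frac{107}{168} = \frac{2033 i \sqrt{10}}{21}$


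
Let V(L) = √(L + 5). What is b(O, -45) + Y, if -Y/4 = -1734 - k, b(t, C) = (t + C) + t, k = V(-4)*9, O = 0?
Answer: 6927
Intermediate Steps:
V(L) = √(5 + L)
k = 9 (k = √(5 - 4)*9 = √1*9 = 1*9 = 9)
b(t, C) = C + 2*t (b(t, C) = (C + t) + t = C + 2*t)
Y = 6972 (Y = -4*(-1734 - 1*9) = -4*(-1734 - 9) = -4*(-1743) = 6972)
b(O, -45) + Y = (-45 + 2*0) + 6972 = (-45 + 0) + 6972 = -45 + 6972 = 6927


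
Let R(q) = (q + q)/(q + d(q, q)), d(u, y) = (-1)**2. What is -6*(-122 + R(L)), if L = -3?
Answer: 714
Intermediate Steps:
d(u, y) = 1
R(q) = 2*q/(1 + q) (R(q) = (q + q)/(q + 1) = (2*q)/(1 + q) = 2*q/(1 + q))
-6*(-122 + R(L)) = -6*(-122 + 2*(-3)/(1 - 3)) = -6*(-122 + 2*(-3)/(-2)) = -6*(-122 + 2*(-3)*(-1/2)) = -6*(-122 + 3) = -6*(-119) = 714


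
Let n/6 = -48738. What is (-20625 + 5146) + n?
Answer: -307907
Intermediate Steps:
n = -292428 (n = 6*(-48738) = -292428)
(-20625 + 5146) + n = (-20625 + 5146) - 292428 = -15479 - 292428 = -307907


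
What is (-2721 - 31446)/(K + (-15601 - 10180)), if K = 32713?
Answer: -34167/6932 ≈ -4.9289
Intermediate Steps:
(-2721 - 31446)/(K + (-15601 - 10180)) = (-2721 - 31446)/(32713 + (-15601 - 10180)) = -34167/(32713 - 25781) = -34167/6932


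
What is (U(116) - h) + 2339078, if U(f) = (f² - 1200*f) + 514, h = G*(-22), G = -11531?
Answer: 1960166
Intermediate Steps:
h = 253682 (h = -11531*(-22) = 253682)
U(f) = 514 + f² - 1200*f
(U(116) - h) + 2339078 = ((514 + 116² - 1200*116) - 1*253682) + 2339078 = ((514 + 13456 - 139200) - 253682) + 2339078 = (-125230 - 253682) + 2339078 = -378912 + 2339078 = 1960166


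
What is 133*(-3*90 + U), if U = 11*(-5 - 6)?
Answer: -52003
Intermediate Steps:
U = -121 (U = 11*(-11) = -121)
133*(-3*90 + U) = 133*(-3*90 - 121) = 133*(-270 - 121) = 133*(-391) = -52003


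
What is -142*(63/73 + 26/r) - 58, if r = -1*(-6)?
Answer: -174298/219 ≈ -795.88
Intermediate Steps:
r = 6
-142*(63/73 + 26/r) - 58 = -142*(63/73 + 26/6) - 58 = -142*(63*(1/73) + 26*(1/6)) - 58 = -142*(63/73 + 13/3) - 58 = -142*1138/219 - 58 = -161596/219 - 58 = -174298/219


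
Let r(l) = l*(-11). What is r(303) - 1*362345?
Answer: -365678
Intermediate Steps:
r(l) = -11*l
r(303) - 1*362345 = -11*303 - 1*362345 = -3333 - 362345 = -365678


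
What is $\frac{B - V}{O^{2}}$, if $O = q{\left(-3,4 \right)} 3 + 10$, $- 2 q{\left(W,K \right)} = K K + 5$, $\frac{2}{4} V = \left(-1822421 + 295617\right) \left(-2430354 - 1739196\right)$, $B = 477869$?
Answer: $- \frac{50928683034124}{1849} \approx -2.7544 \cdot 10^{10}$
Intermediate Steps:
$V = 12732171236400$ ($V = 2 \left(-1822421 + 295617\right) \left(-2430354 - 1739196\right) = 2 \left(\left(-1526804\right) \left(-4169550\right)\right) = 2 \cdot 6366085618200 = 12732171236400$)
$q{\left(W,K \right)} = - \frac{5}{2} - \frac{K^{2}}{2}$ ($q{\left(W,K \right)} = - \frac{K K + 5}{2} = - \frac{K^{2} + 5}{2} = - \frac{5 + K^{2}}{2} = - \frac{5}{2} - \frac{K^{2}}{2}$)
$O = - \frac{43}{2}$ ($O = \left(- \frac{5}{2} - \frac{4^{2}}{2}\right) 3 + 10 = \left(- \frac{5}{2} - 8\right) 3 + 10 = \left(- \frac{21}{2}\right) 3 + 10 = - \frac{63}{2} + 10 = - \frac{43}{2} \approx -21.5$)
$\frac{B - V}{O^{2}} = \frac{477869 - 12732171236400}{\left(- \frac{43}{2}\right)^{2}} = \frac{477869 - 12732171236400}{\frac{1849}{4}} = \left(-12732170758531\right) \frac{4}{1849} = - \frac{50928683034124}{1849}$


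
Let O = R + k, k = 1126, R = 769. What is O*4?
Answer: 7580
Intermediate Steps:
O = 1895 (O = 769 + 1126 = 1895)
O*4 = 1895*4 = 7580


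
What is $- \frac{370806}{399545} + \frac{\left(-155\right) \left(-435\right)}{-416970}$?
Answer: $- \frac{295210243}{270891510} \approx -1.0898$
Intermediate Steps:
$- \frac{370806}{399545} + \frac{\left(-155\right) \left(-435\right)}{-416970} = \left(-370806\right) \frac{1}{399545} + 67425 \left(- \frac{1}{416970}\right) = - \frac{370806}{399545} - \frac{4495}{27798} = - \frac{295210243}{270891510}$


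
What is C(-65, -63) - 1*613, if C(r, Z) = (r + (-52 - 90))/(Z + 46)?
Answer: -10214/17 ≈ -600.82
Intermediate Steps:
C(r, Z) = (-142 + r)/(46 + Z) (C(r, Z) = (r - 142)/(46 + Z) = (-142 + r)/(46 + Z))
C(-65, -63) - 1*613 = (-142 - 65)/(46 - 63) - 1*613 = -207/(-17) - 613 = -1/17*(-207) - 613 = 207/17 - 613 = -10214/17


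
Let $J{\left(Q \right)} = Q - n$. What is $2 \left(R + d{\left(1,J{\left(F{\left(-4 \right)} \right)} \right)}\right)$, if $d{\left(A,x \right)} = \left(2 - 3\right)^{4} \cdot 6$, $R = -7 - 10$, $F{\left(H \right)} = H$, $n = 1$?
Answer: $-22$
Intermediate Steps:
$J{\left(Q \right)} = -1 + Q$ ($J{\left(Q \right)} = Q - 1 = -1 + Q$)
$R = -17$
$d{\left(A,x \right)} = 6$ ($d{\left(A,x \right)} = \left(2 - 3\right)^{4} \cdot 6 = \left(-1\right)^{4} \cdot 6 = 1 \cdot 6 = 6$)
$2 \left(R + d{\left(1,J{\left(F{\left(-4 \right)} \right)} \right)}\right) = 2 \left(-17 + 6\right) = 2 \left(-11\right) = -22$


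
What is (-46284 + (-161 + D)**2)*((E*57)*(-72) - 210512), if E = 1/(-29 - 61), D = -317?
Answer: -38346978080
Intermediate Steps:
E = -1/90 (E = 1/(-90) = -1/90 ≈ -0.011111)
(-46284 + (-161 + D)**2)*((E*57)*(-72) - 210512) = (-46284 + (-161 - 317)**2)*(-1/90*57*(-72) - 210512) = (-46284 + (-478)**2)*(-19/30*(-72) - 210512) = (-46284 + 228484)*(228/5 - 210512) = 182200*(-1052332/5) = -38346978080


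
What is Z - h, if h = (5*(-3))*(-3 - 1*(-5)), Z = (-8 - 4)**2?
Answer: 174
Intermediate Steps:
Z = 144 (Z = (-12)**2 = 144)
h = -30 (h = -15*(-3 + 5) = -15*2 = -30)
Z - h = 144 - 1*(-30) = 144 + 30 = 174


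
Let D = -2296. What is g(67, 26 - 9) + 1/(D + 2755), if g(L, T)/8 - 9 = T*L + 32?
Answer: 4332961/459 ≈ 9440.0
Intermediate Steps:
g(L, T) = 328 + 8*L*T (g(L, T) = 72 + 8*(T*L + 32) = 72 + 8*(L*T + 32) = 72 + 8*(32 + L*T) = 72 + (256 + 8*L*T) = 328 + 8*L*T)
g(67, 26 - 9) + 1/(D + 2755) = (328 + 8*67*(26 - 9)) + 1/(-2296 + 2755) = (328 + 8*67*17) + 1/459 = (328 + 9112) + 1/459 = 9440 + 1/459 = 4332961/459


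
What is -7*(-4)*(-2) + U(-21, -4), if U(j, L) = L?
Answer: -60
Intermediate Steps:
-7*(-4)*(-2) + U(-21, -4) = -7*(-4)*(-2) - 4 = 28*(-2) - 4 = -56 - 4 = -60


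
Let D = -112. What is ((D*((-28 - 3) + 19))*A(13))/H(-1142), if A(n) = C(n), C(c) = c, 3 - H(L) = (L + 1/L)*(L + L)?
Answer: -17472/2608327 ≈ -0.0066985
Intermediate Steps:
H(L) = 3 - 2*L*(L + 1/L) (H(L) = 3 - (L + 1/L)*(L + L) = 3 - (L + 1/L)*2*L = 3 - 2*L*(L + 1/L))
A(n) = n
((D*((-28 - 3) + 19))*A(13))/H(-1142) = (-112*((-28 - 3) + 19)*13)/(1 - 2*(-1142)²) = (-112*(-31 + 19)*13)/(1 - 2*1304164) = (-112*(-12)*13)/(1 - 2608328) = (1344*13)/(-2608327) = 17472*(-1/2608327) = -17472/2608327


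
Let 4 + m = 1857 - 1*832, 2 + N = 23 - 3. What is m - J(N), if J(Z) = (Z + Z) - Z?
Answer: 1003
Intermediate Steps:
N = 18 (N = -2 + (23 - 3) = -2 + 20 = 18)
J(Z) = Z (J(Z) = 2*Z - Z = Z)
m = 1021 (m = -4 + (1857 - 1*832) = -4 + (1857 - 832) = -4 + 1025 = 1021)
m - J(N) = 1021 - 1*18 = 1021 - 18 = 1003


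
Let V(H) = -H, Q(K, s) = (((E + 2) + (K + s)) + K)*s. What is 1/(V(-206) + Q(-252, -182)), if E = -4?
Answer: 1/125422 ≈ 7.9731e-6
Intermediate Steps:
Q(K, s) = s*(-2 + s + 2*K) (Q(K, s) = (((-4 + 2) + (K + s)) + K)*s = ((-2 + (K + s)) + K)*s = ((-2 + K + s) + K)*s = (-2 + s + 2*K)*s = s*(-2 + s + 2*K))
1/(V(-206) + Q(-252, -182)) = 1/(-1*(-206) - 182*(-2 - 182 + 2*(-252))) = 1/(206 - 182*(-2 - 182 - 504)) = 1/(206 - 182*(-688)) = 1/(206 + 125216) = 1/125422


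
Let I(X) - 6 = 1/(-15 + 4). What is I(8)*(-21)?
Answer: -1365/11 ≈ -124.09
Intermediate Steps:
I(X) = 65/11 (I(X) = 6 + 1/(-15 + 4) = 6 + 1/(-11) = 6 - 1/11 = 65/11)
I(8)*(-21) = (65/11)*(-21) = -1365/11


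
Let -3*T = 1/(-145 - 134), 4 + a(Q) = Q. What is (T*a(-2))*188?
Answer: -376/279 ≈ -1.3477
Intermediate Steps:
a(Q) = -4 + Q
T = 1/837 (T = -1/(3*(-145 - 134)) = -1/3/(-279) = -1/3*(-1/279) = 1/837 ≈ 0.0011947)
(T*a(-2))*188 = ((-4 - 2)/837)*188 = ((1/837)*(-6))*188 = -2/279*188 = -376/279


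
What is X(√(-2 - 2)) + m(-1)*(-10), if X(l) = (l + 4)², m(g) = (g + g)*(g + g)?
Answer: -28 + 16*I ≈ -28.0 + 16.0*I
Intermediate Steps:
m(g) = 4*g² (m(g) = (2*g)*(2*g) = 4*g²)
X(l) = (4 + l)²
X(√(-2 - 2)) + m(-1)*(-10) = (4 + √(-2 - 2))² + (4*(-1)²)*(-10) = (4 + √(-4))² + (4*1)*(-10) = (4 + 2*I)² + 4*(-10) = (4 + 2*I)² - 40 = -40 + (4 + 2*I)²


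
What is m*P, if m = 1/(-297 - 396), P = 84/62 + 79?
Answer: -2491/21483 ≈ -0.11595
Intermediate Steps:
P = 2491/31 (P = 84*(1/62) + 79 = 42/31 + 79 = 2491/31 ≈ 80.355)
m = -1/693 (m = 1/(-693) = -1/693 ≈ -0.0014430)
m*P = -1/693*2491/31 = -2491/21483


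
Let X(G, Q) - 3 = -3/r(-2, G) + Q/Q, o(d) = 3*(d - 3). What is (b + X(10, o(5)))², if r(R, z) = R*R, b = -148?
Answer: 335241/16 ≈ 20953.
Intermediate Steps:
r(R, z) = R²
o(d) = -9 + 3*d (o(d) = 3*(-3 + d) = -9 + 3*d)
X(G, Q) = 13/4 (X(G, Q) = 3 + (-3/((-2)²) + Q/Q) = 3 + (-3/4 + 1) = 3 + (-3*¼ + 1) = 3 + (-¾ + 1) = 3 + ¼ = 13/4)
(b + X(10, o(5)))² = (-148 + 13/4)² = (-579/4)² = 335241/16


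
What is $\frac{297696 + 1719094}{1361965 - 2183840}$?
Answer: $- \frac{403358}{164375} \approx -2.4539$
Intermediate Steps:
$\frac{297696 + 1719094}{1361965 - 2183840} = \frac{2016790}{-821875} = 2016790 \left(- \frac{1}{821875}\right) = - \frac{403358}{164375}$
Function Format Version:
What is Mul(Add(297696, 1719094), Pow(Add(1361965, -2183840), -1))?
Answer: Rational(-403358, 164375) ≈ -2.4539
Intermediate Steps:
Mul(Add(297696, 1719094), Pow(Add(1361965, -2183840), -1)) = Mul(2016790, Pow(-821875, -1)) = Mul(2016790, Rational(-1, 821875)) = Rational(-403358, 164375)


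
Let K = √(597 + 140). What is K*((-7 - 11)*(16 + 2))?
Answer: -324*√737 ≈ -8795.9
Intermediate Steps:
K = √737 ≈ 27.148
K*((-7 - 11)*(16 + 2)) = √737*((-7 - 11)*(16 + 2)) = √737*(-18*18) = √737*(-324) = -324*√737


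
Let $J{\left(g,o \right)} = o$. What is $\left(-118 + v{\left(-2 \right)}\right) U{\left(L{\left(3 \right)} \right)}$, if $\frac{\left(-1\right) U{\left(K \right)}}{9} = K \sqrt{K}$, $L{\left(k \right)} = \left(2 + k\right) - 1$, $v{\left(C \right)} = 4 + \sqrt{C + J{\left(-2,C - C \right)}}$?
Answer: $8208 - 72 i \sqrt{2} \approx 8208.0 - 101.82 i$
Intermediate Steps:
$v{\left(C \right)} = 4 + \sqrt{C}$ ($v{\left(C \right)} = 4 + \sqrt{C + \left(C - C\right)} = 4 + \sqrt{C + 0} = 4 + \sqrt{C}$)
$L{\left(k \right)} = 1 + k$
$U{\left(K \right)} = - 9 K^{\frac{3}{2}}$ ($U{\left(K \right)} = - 9 K \sqrt{K} = - 9 K^{\frac{3}{2}}$)
$\left(-118 + v{\left(-2 \right)}\right) U{\left(L{\left(3 \right)} \right)} = \left(-118 + \left(4 + \sqrt{-2}\right)\right) \left(- 9 \left(1 + 3\right)^{\frac{3}{2}}\right) = \left(-118 + \left(4 + i \sqrt{2}\right)\right) \left(- 9 \cdot 4^{\frac{3}{2}}\right) = \left(-114 + i \sqrt{2}\right) \left(\left(-9\right) 8\right) = \left(-114 + i \sqrt{2}\right) \left(-72\right) = 8208 - 72 i \sqrt{2}$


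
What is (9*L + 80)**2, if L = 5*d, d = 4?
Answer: 67600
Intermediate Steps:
L = 20 (L = 5*4 = 20)
(9*L + 80)**2 = (9*20 + 80)**2 = (180 + 80)**2 = 260**2 = 67600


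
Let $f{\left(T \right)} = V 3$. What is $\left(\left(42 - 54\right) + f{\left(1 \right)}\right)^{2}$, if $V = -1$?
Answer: $225$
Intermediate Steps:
$f{\left(T \right)} = -3$ ($f{\left(T \right)} = \left(-1\right) 3 = -3$)
$\left(\left(42 - 54\right) + f{\left(1 \right)}\right)^{2} = \left(\left(42 - 54\right) - 3\right)^{2} = \left(-12 - 3\right)^{2} = \left(-15\right)^{2} = 225$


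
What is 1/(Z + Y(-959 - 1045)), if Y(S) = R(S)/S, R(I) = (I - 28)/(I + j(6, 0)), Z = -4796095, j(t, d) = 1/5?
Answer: -5019519/24074089980845 ≈ -2.0850e-7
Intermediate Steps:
j(t, d) = ⅕
R(I) = (-28 + I)/(⅕ + I) (R(I) = (I - 28)/(I + ⅕) = (-28 + I)/(⅕ + I))
Y(S) = 5*(-28 + S)/(S*(1 + 5*S)) (Y(S) = (5*(-28 + S)/(1 + 5*S))/S = 5*(-28 + S)/(S*(1 + 5*S)))
1/(Z + Y(-959 - 1045)) = 1/(-4796095 + 5*(-28 + (-959 - 1045))/((-959 - 1045)*(1 + 5*(-959 - 1045)))) = 1/(-4796095 + 5*(-28 - 2004)/(-2004*(1 + 5*(-2004)))) = 1/(-4796095 + 5*(-1/2004)*(-2032)/(1 - 10020)) = 1/(-4796095 + 5*(-1/2004)*(-2032)/(-10019)) = 1/(-4796095 + 5*(-1/2004)*(-1/10019)*(-2032)) = 1/(-4796095 - 2540/5019519) = 1/(-24074089980845/5019519) = -5019519/24074089980845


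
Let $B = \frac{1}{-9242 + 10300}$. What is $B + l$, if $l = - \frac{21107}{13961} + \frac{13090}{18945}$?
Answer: $- \frac{1995228227}{2433318534} \approx -0.81996$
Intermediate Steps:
$l = - \frac{43424525}{52898229}$ ($l = \left(-21107\right) \frac{1}{13961} + 13090 \cdot \frac{1}{18945} = - \frac{21107}{13961} + \frac{2618}{3789} = - \frac{43424525}{52898229} \approx -0.82091$)
$B = \frac{1}{1058} \approx 0.00094518$
$B + l = \frac{1}{1058} - \frac{43424525}{52898229} = - \frac{1995228227}{2433318534}$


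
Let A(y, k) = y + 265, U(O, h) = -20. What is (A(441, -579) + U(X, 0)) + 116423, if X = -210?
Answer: 117109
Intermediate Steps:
A(y, k) = 265 + y
(A(441, -579) + U(X, 0)) + 116423 = ((265 + 441) - 20) + 116423 = (706 - 20) + 116423 = 686 + 116423 = 117109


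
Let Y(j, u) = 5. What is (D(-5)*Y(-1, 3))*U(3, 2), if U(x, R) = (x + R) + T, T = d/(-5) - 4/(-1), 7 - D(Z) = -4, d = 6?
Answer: 429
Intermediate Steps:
D(Z) = 11 (D(Z) = 7 - 1*(-4) = 7 + 4 = 11)
T = 14/5 (T = 6/(-5) - 4/(-1) = 6*(-1/5) - 4*(-1) = -6/5 + 4 = 14/5 ≈ 2.8000)
U(x, R) = 14/5 + R + x (U(x, R) = (x + R) + 14/5 = (R + x) + 14/5 = 14/5 + R + x)
(D(-5)*Y(-1, 3))*U(3, 2) = (11*5)*(14/5 + 2 + 3) = 55*(39/5) = 429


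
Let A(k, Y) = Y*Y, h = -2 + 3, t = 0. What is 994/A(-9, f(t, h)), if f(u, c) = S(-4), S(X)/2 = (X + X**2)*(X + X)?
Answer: 497/18432 ≈ 0.026964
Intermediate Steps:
h = 1
S(X) = 4*X*(X + X**2) (S(X) = 2*((X + X**2)*(X + X)) = 2*((X + X**2)*(2*X)) = 2*(2*X*(X + X**2)) = 4*X*(X + X**2))
f(u, c) = -192 (f(u, c) = 4*(-4)**2*(1 - 4) = 4*16*(-3) = -192)
A(k, Y) = Y**2
994/A(-9, f(t, h)) = 994/((-192)**2) = 994/36864 = 994*(1/36864) = 497/18432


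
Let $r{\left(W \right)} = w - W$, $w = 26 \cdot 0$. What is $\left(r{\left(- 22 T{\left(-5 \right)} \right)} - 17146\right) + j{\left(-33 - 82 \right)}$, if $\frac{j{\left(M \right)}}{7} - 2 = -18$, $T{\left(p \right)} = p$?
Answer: $-17368$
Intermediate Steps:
$j{\left(M \right)} = -112$ ($j{\left(M \right)} = 14 + 7 \left(-18\right) = 14 - 126 = -112$)
$w = 0$
$r{\left(W \right)} = - W$ ($r{\left(W \right)} = 0 - W = - W$)
$\left(r{\left(- 22 T{\left(-5 \right)} \right)} - 17146\right) + j{\left(-33 - 82 \right)} = \left(- \left(-22\right) \left(-5\right) - 17146\right) - 112 = \left(\left(-1\right) 110 - 17146\right) - 112 = \left(-110 - 17146\right) - 112 = -17256 - 112 = -17368$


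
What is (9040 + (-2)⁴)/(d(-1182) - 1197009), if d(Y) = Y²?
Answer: 9056/200115 ≈ 0.045254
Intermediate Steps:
(9040 + (-2)⁴)/(d(-1182) - 1197009) = (9040 + (-2)⁴)/((-1182)² - 1197009) = (9040 + 16)/(1397124 - 1197009) = 9056/200115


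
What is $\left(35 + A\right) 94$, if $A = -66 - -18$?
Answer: $-1222$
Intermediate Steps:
$A = -48$ ($A = -66 + 18 = -48$)
$\left(35 + A\right) 94 = \left(35 - 48\right) 94 = \left(-13\right) 94 = -1222$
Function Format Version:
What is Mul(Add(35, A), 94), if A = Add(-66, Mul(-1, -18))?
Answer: -1222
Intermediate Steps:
A = -48 (A = Add(-66, 18) = -48)
Mul(Add(35, A), 94) = Mul(Add(35, -48), 94) = Mul(-13, 94) = -1222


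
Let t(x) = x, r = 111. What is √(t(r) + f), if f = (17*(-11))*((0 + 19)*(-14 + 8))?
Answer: 3*√2381 ≈ 146.39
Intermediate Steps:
f = 21318 (f = -3553*(-6) = -187*(-114) = 21318)
√(t(r) + f) = √(111 + 21318) = √21429 = 3*√2381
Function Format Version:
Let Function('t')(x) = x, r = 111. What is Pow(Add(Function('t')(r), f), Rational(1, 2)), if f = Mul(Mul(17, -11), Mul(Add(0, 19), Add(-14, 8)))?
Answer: Mul(3, Pow(2381, Rational(1, 2))) ≈ 146.39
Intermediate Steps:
f = 21318 (f = Mul(-187, Mul(19, -6)) = Mul(-187, -114) = 21318)
Pow(Add(Function('t')(r), f), Rational(1, 2)) = Pow(Add(111, 21318), Rational(1, 2)) = Pow(21429, Rational(1, 2)) = Mul(3, Pow(2381, Rational(1, 2)))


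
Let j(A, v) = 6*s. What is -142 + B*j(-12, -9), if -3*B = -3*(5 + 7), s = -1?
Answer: -214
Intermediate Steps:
j(A, v) = -6 (j(A, v) = 6*(-1) = -6)
B = 12 (B = -(-1)*(5 + 7) = -(-1)*12 = -1/3*(-36) = 12)
-142 + B*j(-12, -9) = -142 + 12*(-6) = -142 - 72 = -214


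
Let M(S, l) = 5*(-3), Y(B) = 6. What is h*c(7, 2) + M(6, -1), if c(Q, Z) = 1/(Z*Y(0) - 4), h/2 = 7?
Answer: -53/4 ≈ -13.250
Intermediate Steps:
h = 14 (h = 2*7 = 14)
c(Q, Z) = 1/(-4 + 6*Z) (c(Q, Z) = 1/(Z*6 - 4) = 1/(6*Z - 4) = 1/(-4 + 6*Z))
M(S, l) = -15
h*c(7, 2) + M(6, -1) = 14*(1/(2*(-2 + 3*2))) - 15 = 14*(1/(2*(-2 + 6))) - 15 = 14*((1/2)/4) - 15 = 14*((1/2)*(1/4)) - 15 = 14*(1/8) - 15 = 7/4 - 15 = -53/4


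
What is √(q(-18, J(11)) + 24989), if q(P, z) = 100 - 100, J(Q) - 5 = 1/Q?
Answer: √24989 ≈ 158.08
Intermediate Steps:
J(Q) = 5 + 1/Q
q(P, z) = 0
√(q(-18, J(11)) + 24989) = √(0 + 24989) = √24989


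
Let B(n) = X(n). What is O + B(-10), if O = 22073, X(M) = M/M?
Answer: 22074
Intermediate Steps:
X(M) = 1
B(n) = 1
O + B(-10) = 22073 + 1 = 22074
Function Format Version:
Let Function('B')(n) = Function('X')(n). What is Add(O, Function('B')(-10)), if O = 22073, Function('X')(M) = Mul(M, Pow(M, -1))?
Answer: 22074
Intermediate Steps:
Function('X')(M) = 1
Function('B')(n) = 1
Add(O, Function('B')(-10)) = Add(22073, 1) = 22074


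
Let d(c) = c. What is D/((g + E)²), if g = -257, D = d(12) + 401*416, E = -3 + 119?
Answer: 166828/19881 ≈ 8.3913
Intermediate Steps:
E = 116
D = 166828 (D = 12 + 401*416 = 12 + 166816 = 166828)
D/((g + E)²) = 166828/((-257 + 116)²) = 166828/((-141)²) = 166828/19881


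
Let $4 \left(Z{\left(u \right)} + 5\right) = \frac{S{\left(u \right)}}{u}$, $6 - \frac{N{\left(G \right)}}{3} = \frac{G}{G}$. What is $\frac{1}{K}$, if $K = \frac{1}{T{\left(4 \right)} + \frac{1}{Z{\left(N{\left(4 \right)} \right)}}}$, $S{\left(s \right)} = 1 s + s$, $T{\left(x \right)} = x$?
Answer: $\frac{34}{9} \approx 3.7778$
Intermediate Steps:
$N{\left(G \right)} = 15$ ($N{\left(G \right)} = 18 - 3 \frac{G}{G} = 18 - 3 = 15$)
$S{\left(s \right)} = 2 s$ ($S{\left(s \right)} = s + s = 2 s$)
$Z{\left(u \right)} = - \frac{9}{2}$ ($Z{\left(u \right)} = -5 + \frac{2 u \frac{1}{u}}{4} = -5 + \frac{1}{4} \cdot 2 = -5 + \frac{1}{2} = - \frac{9}{2}$)
$K = \frac{9}{34}$ ($K = \frac{1}{4 + \frac{1}{- \frac{9}{2}}} = \frac{1}{4 - \frac{2}{9}} = \frac{1}{\frac{34}{9}} = \frac{9}{34} \approx 0.26471$)
$\frac{1}{K} = \frac{1}{\frac{9}{34}} = \frac{34}{9}$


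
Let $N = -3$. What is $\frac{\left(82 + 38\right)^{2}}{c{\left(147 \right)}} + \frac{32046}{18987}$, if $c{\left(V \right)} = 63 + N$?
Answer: $\frac{1529642}{6329} \approx 241.69$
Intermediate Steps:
$c{\left(V \right)} = 60$ ($c{\left(V \right)} = 63 - 3 = 60$)
$\frac{\left(82 + 38\right)^{2}}{c{\left(147 \right)}} + \frac{32046}{18987} = \frac{\left(82 + 38\right)^{2}}{60} + \frac{32046}{18987} = 120^{2} \cdot \frac{1}{60} + 32046 \cdot \frac{1}{18987} = 14400 \cdot \frac{1}{60} + \frac{10682}{6329} = 240 + \frac{10682}{6329} = \frac{1529642}{6329}$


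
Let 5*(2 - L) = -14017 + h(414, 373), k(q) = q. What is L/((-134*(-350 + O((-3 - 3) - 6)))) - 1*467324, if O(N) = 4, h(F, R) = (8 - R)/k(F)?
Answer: -44850704759977/95973480 ≈ -4.6732e+5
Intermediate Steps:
h(F, R) = (8 - R)/F
L = 5807543/2070 (L = 2 - (-14017 + (8 - 1*373)/414)/5 = 2 - (-14017 + (8 - 373)/414)/5 = 2 - (-14017 + (1/414)*(-365))/5 = 2 - (-14017 - 365/414)/5 = 2 - 1/5*(-5803403/414) = 2 + 5803403/2070 = 5807543/2070 ≈ 2805.6)
L/((-134*(-350 + O((-3 - 3) - 6)))) - 1*467324 = 5807543/(2070*((-134*(-350 + 4)))) - 1*467324 = 5807543/(2070*((-134*(-346)))) - 467324 = (5807543/2070)/46364 - 467324 = (5807543/2070)*(1/46364) - 467324 = 5807543/95973480 - 467324 = -44850704759977/95973480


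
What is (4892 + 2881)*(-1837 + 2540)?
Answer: 5464419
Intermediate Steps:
(4892 + 2881)*(-1837 + 2540) = 7773*703 = 5464419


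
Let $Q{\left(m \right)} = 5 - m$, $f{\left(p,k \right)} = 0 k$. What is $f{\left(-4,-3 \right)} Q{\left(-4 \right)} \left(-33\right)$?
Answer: $0$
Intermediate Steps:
$f{\left(p,k \right)} = 0$
$f{\left(-4,-3 \right)} Q{\left(-4 \right)} \left(-33\right) = 0 \left(5 - -4\right) \left(-33\right) = 0 \left(5 + 4\right) \left(-33\right) = 0 \cdot 9 \left(-33\right) = 0 \left(-33\right) = 0$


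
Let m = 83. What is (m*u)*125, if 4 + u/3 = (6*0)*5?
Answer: -124500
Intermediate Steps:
u = -12 (u = -12 + 3*((6*0)*5) = -12 + 3*(0*5) = -12 + 3*0 = -12 + 0 = -12)
(m*u)*125 = (83*(-12))*125 = -996*125 = -124500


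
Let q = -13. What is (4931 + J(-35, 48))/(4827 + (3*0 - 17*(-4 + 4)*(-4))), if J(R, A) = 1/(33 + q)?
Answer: 98621/96540 ≈ 1.0216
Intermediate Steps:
J(R, A) = 1/20 (J(R, A) = 1/(33 - 13) = 1/20)
(4931 + J(-35, 48))/(4827 + (3*0 - 17*(-4 + 4)*(-4))) = (4931 + 1/20)/(4827 + (3*0 - 17*(-4 + 4)*(-4))) = 98621/(20*(4827 + (0 - 0*(-4)))) = 98621/(20*(4827 + (0 - 17*0))) = 98621/(20*(4827 + (0 + 0))) = 98621/(20*(4827 + 0)) = (98621/20)/4827 = (98621/20)*(1/4827) = 98621/96540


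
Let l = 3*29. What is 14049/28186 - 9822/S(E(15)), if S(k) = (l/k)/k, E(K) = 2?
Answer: -368716435/817394 ≈ -451.09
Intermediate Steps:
l = 87
S(k) = 87/k**2 (S(k) = (87/k)/k = 87/k**2)
14049/28186 - 9822/S(E(15)) = 14049/28186 - 9822/(87/2**2) = 14049*(1/28186) - 9822/(87*(1/4)) = 14049/28186 - 9822/87/4 = 14049/28186 - 9822*4/87 = 14049/28186 - 13096/29 = -368716435/817394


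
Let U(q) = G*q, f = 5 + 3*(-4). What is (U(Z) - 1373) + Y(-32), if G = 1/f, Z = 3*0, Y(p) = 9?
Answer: -1364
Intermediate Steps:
f = -7 (f = 5 - 12 = -7)
Z = 0
G = -⅐ (G = 1/(-7) = -⅐ ≈ -0.14286)
U(q) = -q/7
(U(Z) - 1373) + Y(-32) = (-⅐*0 - 1373) + 9 = (0 - 1373) + 9 = -1373 + 9 = -1364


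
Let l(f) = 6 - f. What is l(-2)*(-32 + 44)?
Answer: 96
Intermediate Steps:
l(-2)*(-32 + 44) = (6 - 1*(-2))*(-32 + 44) = (6 + 2)*12 = 8*12 = 96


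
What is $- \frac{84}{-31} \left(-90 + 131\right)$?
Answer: $\frac{3444}{31} \approx 111.1$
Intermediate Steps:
$- \frac{84}{-31} \left(-90 + 131\right) = \left(-84\right) \left(- \frac{1}{31}\right) 41 = \frac{84}{31} \cdot 41 = \frac{3444}{31}$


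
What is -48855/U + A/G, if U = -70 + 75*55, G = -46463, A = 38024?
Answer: -4998221/388469 ≈ -12.866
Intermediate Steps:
U = 4055 (U = -70 + 4125 = 4055)
-48855/U + A/G = -48855/4055 + 38024/(-46463) = -48855*1/4055 + 38024*(-1/46463) = -9771/811 - 392/479 = -4998221/388469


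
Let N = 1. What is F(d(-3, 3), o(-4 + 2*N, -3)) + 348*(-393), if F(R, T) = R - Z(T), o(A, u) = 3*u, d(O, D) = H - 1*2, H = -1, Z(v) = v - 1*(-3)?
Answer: -136761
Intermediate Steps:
Z(v) = 3 + v (Z(v) = v + 3 = 3 + v)
d(O, D) = -3 (d(O, D) = -1 - 1*2 = -1 - 2 = -3)
F(R, T) = -3 + R - T (F(R, T) = R - (3 + T) = R + (-3 - T) = -3 + R - T)
F(d(-3, 3), o(-4 + 2*N, -3)) + 348*(-393) = (-3 - 3 - 3*(-3)) + 348*(-393) = (-3 - 3 - 1*(-9)) - 136764 = (-3 - 3 + 9) - 136764 = 3 - 136764 = -136761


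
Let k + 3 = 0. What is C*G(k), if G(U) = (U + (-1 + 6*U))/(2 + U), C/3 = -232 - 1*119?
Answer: -23166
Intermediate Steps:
k = -3 (k = -3 + 0 = -3)
C = -1053 (C = 3*(-232 - 1*119) = 3*(-232 - 119) = 3*(-351) = -1053)
G(U) = (-1 + 7*U)/(2 + U)
C*G(k) = -1053*(-1 + 7*(-3))/(2 - 3) = -1053*(-1 - 21)/(-1) = -(-1053)*(-22) = -1053*22 = -23166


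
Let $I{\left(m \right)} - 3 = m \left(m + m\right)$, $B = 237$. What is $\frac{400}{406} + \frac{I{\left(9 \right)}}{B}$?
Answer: $\frac{26965}{16037} \approx 1.6814$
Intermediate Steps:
$I{\left(m \right)} = 3 + 2 m^{2}$ ($I{\left(m \right)} = 3 + m \left(m + m\right) = 3 + m 2 m = 3 + 2 m^{2}$)
$\frac{400}{406} + \frac{I{\left(9 \right)}}{B} = \frac{400}{406} + \frac{3 + 2 \cdot 9^{2}}{237} = 400 \cdot \frac{1}{406} + \left(3 + 2 \cdot 81\right) \frac{1}{237} = \frac{200}{203} + \left(3 + 162\right) \frac{1}{237} = \frac{200}{203} + 165 \cdot \frac{1}{237} = \frac{200}{203} + \frac{55}{79} = \frac{26965}{16037}$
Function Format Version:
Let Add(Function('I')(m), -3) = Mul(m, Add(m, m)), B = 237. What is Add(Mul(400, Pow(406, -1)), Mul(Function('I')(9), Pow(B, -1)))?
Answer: Rational(26965, 16037) ≈ 1.6814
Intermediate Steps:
Function('I')(m) = Add(3, Mul(2, Pow(m, 2))) (Function('I')(m) = Add(3, Mul(m, Add(m, m))) = Add(3, Mul(m, Mul(2, m))) = Add(3, Mul(2, Pow(m, 2))))
Add(Mul(400, Pow(406, -1)), Mul(Function('I')(9), Pow(B, -1))) = Add(Mul(400, Pow(406, -1)), Mul(Add(3, Mul(2, Pow(9, 2))), Pow(237, -1))) = Add(Mul(400, Rational(1, 406)), Mul(Add(3, Mul(2, 81)), Rational(1, 237))) = Add(Rational(200, 203), Mul(Add(3, 162), Rational(1, 237))) = Add(Rational(200, 203), Mul(165, Rational(1, 237))) = Add(Rational(200, 203), Rational(55, 79)) = Rational(26965, 16037)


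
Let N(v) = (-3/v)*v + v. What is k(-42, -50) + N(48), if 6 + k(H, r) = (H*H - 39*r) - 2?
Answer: 3751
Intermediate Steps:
k(H, r) = -8 + H**2 - 39*r (k(H, r) = -6 + ((H*H - 39*r) - 2) = -6 + ((H**2 - 39*r) - 2) = -6 + (-2 + H**2 - 39*r) = -8 + H**2 - 39*r)
N(v) = -3 + v
k(-42, -50) + N(48) = (-8 + (-42)**2 - 39*(-50)) + (-3 + 48) = (-8 + 1764 + 1950) + 45 = 3706 + 45 = 3751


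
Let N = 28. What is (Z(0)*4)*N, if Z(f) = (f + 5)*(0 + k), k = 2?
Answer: 1120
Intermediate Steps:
Z(f) = 10 + 2*f (Z(f) = (f + 5)*(0 + 2) = (5 + f)*2 = 10 + 2*f)
(Z(0)*4)*N = ((10 + 2*0)*4)*28 = ((10 + 0)*4)*28 = (10*4)*28 = 40*28 = 1120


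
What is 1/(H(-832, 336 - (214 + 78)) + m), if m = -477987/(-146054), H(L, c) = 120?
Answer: 146054/18004467 ≈ 0.0081121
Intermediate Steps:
m = 477987/146054 (m = -477987*(-1/146054) = 477987/146054 ≈ 3.2727)
1/(H(-832, 336 - (214 + 78)) + m) = 1/(120 + 477987/146054) = 1/(18004467/146054) = 146054/18004467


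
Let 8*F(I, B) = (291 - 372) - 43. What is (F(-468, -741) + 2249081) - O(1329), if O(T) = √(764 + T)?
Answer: 4498131/2 - √2093 ≈ 2.2490e+6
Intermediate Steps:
F(I, B) = -31/2 (F(I, B) = ((291 - 372) - 43)/8 = (-81 - 43)/8 = (⅛)*(-124) = -31/2)
(F(-468, -741) + 2249081) - O(1329) = (-31/2 + 2249081) - √(764 + 1329) = 4498131/2 - √2093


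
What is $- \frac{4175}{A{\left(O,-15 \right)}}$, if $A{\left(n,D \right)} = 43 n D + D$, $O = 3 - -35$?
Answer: $\frac{167}{981} \approx 0.17023$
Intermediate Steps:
$O = 38$ ($O = 3 + 35 = 38$)
$A{\left(n,D \right)} = D + 43 D n$ ($A{\left(n,D \right)} = 43 D n + D = D + 43 D n$)
$- \frac{4175}{A{\left(O,-15 \right)}} = - \frac{4175}{\left(-15\right) \left(1 + 43 \cdot 38\right)} = - \frac{4175}{\left(-15\right) \left(1 + 1634\right)} = - \frac{4175}{\left(-15\right) 1635} = - \frac{4175}{-24525} = \left(-4175\right) \left(- \frac{1}{24525}\right) = \frac{167}{981}$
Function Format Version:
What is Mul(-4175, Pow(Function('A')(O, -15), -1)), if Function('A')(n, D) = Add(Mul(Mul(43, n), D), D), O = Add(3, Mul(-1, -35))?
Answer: Rational(167, 981) ≈ 0.17023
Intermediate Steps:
O = 38 (O = Add(3, 35) = 38)
Function('A')(n, D) = Add(D, Mul(43, D, n)) (Function('A')(n, D) = Add(Mul(43, D, n), D) = Add(D, Mul(43, D, n)))
Mul(-4175, Pow(Function('A')(O, -15), -1)) = Mul(-4175, Pow(Mul(-15, Add(1, Mul(43, 38))), -1)) = Mul(-4175, Pow(Mul(-15, Add(1, 1634)), -1)) = Mul(-4175, Pow(Mul(-15, 1635), -1)) = Mul(-4175, Pow(-24525, -1)) = Mul(-4175, Rational(-1, 24525)) = Rational(167, 981)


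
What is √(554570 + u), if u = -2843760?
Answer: I*√2289190 ≈ 1513.0*I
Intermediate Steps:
√(554570 + u) = √(554570 - 2843760) = √(-2289190) = I*√2289190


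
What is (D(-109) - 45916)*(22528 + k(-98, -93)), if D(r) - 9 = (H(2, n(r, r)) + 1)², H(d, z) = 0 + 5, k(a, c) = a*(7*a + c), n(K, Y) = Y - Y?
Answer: -4535265770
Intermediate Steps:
n(K, Y) = 0
k(a, c) = a*(c + 7*a)
H(d, z) = 5
D(r) = 45 (D(r) = 9 + (5 + 1)² = 9 + 6² = 9 + 36 = 45)
(D(-109) - 45916)*(22528 + k(-98, -93)) = (45 - 45916)*(22528 - 98*(-93 + 7*(-98))) = -45871*(22528 - 98*(-93 - 686)) = -45871*(22528 - 98*(-779)) = -45871*(22528 + 76342) = -45871*98870 = -4535265770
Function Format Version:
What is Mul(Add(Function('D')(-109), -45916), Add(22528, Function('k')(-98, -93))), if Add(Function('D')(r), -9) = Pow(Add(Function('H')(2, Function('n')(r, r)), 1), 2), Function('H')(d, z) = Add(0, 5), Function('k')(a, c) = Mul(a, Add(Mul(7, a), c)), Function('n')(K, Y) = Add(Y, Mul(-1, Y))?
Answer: -4535265770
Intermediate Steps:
Function('n')(K, Y) = 0
Function('k')(a, c) = Mul(a, Add(c, Mul(7, a)))
Function('H')(d, z) = 5
Function('D')(r) = 45 (Function('D')(r) = Add(9, Pow(Add(5, 1), 2)) = Add(9, Pow(6, 2)) = Add(9, 36) = 45)
Mul(Add(Function('D')(-109), -45916), Add(22528, Function('k')(-98, -93))) = Mul(Add(45, -45916), Add(22528, Mul(-98, Add(-93, Mul(7, -98))))) = Mul(-45871, Add(22528, Mul(-98, Add(-93, -686)))) = Mul(-45871, Add(22528, Mul(-98, -779))) = Mul(-45871, Add(22528, 76342)) = Mul(-45871, 98870) = -4535265770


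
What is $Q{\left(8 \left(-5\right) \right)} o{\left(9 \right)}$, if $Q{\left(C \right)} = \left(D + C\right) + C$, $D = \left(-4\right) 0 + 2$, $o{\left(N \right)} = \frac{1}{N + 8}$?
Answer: $- \frac{78}{17} \approx -4.5882$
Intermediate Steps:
$o{\left(N \right)} = \frac{1}{8 + N}$
$D = 2$ ($D = 0 + 2 = 2$)
$Q{\left(C \right)} = 2 + 2 C$ ($Q{\left(C \right)} = \left(2 + C\right) + C = 2 + 2 C$)
$Q{\left(8 \left(-5\right) \right)} o{\left(9 \right)} = \frac{2 + 2 \cdot 8 \left(-5\right)}{8 + 9} = \frac{2 + 2 \left(-40\right)}{17} = \left(2 - 80\right) \frac{1}{17} = \left(-78\right) \frac{1}{17} = - \frac{78}{17}$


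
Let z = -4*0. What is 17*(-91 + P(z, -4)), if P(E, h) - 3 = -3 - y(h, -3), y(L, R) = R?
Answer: -1496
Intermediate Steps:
z = 0
P(E, h) = 3 (P(E, h) = 3 + (-3 - 1*(-3)) = 3 + (-3 + 3) = 3 + 0 = 3)
17*(-91 + P(z, -4)) = 17*(-91 + 3) = 17*(-88) = -1496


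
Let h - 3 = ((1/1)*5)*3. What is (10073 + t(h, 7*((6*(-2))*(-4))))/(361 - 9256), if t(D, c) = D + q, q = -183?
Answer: -9908/8895 ≈ -1.1139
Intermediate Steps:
h = 18 (h = 3 + ((1/1)*5)*3 = 3 + ((1*1)*5)*3 = 3 + (1*5)*3 = 3 + 5*3 = 3 + 15 = 18)
t(D, c) = -183 + D (t(D, c) = D - 183 = -183 + D)
(10073 + t(h, 7*((6*(-2))*(-4))))/(361 - 9256) = (10073 + (-183 + 18))/(361 - 9256) = (10073 - 165)/(-8895) = 9908*(-1/8895) = -9908/8895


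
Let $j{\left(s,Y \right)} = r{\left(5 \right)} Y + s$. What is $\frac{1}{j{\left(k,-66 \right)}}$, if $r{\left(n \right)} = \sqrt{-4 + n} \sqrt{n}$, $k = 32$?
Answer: $- \frac{8}{5189} - \frac{33 \sqrt{5}}{10378} \approx -0.008652$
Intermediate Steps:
$r{\left(n \right)} = \sqrt{n} \sqrt{-4 + n}$
$j{\left(s,Y \right)} = s + Y \sqrt{5}$ ($j{\left(s,Y \right)} = \sqrt{5} \sqrt{-4 + 5} Y + s = \sqrt{5} \sqrt{1} Y + s = \sqrt{5} \cdot 1 Y + s = \sqrt{5} Y + s = Y \sqrt{5} + s = s + Y \sqrt{5}$)
$\frac{1}{j{\left(k,-66 \right)}} = \frac{1}{32 - 66 \sqrt{5}}$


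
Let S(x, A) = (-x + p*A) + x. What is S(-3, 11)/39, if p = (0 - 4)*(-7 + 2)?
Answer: 220/39 ≈ 5.6410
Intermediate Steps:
p = 20 (p = -4*(-5) = 20)
S(x, A) = 20*A (S(x, A) = (-x + 20*A) + x = 20*A)
S(-3, 11)/39 = (20*11)/39 = 220*(1/39) = 220/39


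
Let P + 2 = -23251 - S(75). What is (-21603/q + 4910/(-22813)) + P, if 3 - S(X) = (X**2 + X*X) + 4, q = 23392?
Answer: -6405375319351/533641696 ≈ -12003.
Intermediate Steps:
S(X) = -1 - 2*X**2 (S(X) = 3 - ((X**2 + X*X) + 4) = 3 - ((X**2 + X**2) + 4) = 3 - (2*X**2 + 4) = 3 - (4 + 2*X**2) = 3 + (-4 - 2*X**2) = -1 - 2*X**2)
P = -12002 (P = -2 + (-23251 - (-1 - 2*75**2)) = -2 + (-23251 - (-1 - 2*5625)) = -2 + (-23251 - (-1 - 11250)) = -2 + (-23251 - 1*(-11251)) = -2 + (-23251 + 11251) = -2 - 12000 = -12002)
(-21603/q + 4910/(-22813)) + P = (-21603/23392 + 4910/(-22813)) - 12002 = (-21603*1/23392 + 4910*(-1/22813)) - 12002 = (-21603/23392 - 4910/22813) - 12002 = -607683959/533641696 - 12002 = -6405375319351/533641696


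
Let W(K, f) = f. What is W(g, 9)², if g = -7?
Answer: 81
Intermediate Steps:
W(g, 9)² = 9² = 81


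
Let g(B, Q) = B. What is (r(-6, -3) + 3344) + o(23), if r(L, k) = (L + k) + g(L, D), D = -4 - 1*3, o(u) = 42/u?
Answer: 76609/23 ≈ 3330.8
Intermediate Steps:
D = -7 (D = -4 - 3 = -7)
r(L, k) = k + 2*L (r(L, k) = (L + k) + L = k + 2*L)
(r(-6, -3) + 3344) + o(23) = ((-3 + 2*(-6)) + 3344) + 42/23 = ((-3 - 12) + 3344) + 42*(1/23) = (-15 + 3344) + 42/23 = 3329 + 42/23 = 76609/23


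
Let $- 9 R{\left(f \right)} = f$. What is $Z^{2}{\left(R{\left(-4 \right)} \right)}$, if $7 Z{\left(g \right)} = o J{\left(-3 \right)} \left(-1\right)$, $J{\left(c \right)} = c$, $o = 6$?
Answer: $\frac{324}{49} \approx 6.6122$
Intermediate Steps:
$R{\left(f \right)} = - \frac{f}{9}$
$Z{\left(g \right)} = \frac{18}{7}$ ($Z{\left(g \right)} = \frac{6 \left(-3\right) \left(-1\right)}{7} = \frac{\left(-18\right) \left(-1\right)}{7} = \frac{1}{7} \cdot 18 = \frac{18}{7}$)
$Z^{2}{\left(R{\left(-4 \right)} \right)} = \left(\frac{18}{7}\right)^{2} = \frac{324}{49}$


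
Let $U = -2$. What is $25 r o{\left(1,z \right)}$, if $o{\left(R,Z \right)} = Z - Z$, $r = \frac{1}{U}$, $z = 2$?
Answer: $0$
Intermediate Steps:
$r = - \frac{1}{2}$ ($r = \frac{1}{-2} = - \frac{1}{2} \approx -0.5$)
$o{\left(R,Z \right)} = 0$
$25 r o{\left(1,z \right)} = 25 \left(- \frac{1}{2}\right) 0 = \left(- \frac{25}{2}\right) 0 = 0$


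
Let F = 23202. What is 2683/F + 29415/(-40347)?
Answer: -63803981/104014566 ≈ -0.61341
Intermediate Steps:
2683/F + 29415/(-40347) = 2683/23202 + 29415/(-40347) = 2683*(1/23202) + 29415*(-1/40347) = 2683/23202 - 9805/13449 = -63803981/104014566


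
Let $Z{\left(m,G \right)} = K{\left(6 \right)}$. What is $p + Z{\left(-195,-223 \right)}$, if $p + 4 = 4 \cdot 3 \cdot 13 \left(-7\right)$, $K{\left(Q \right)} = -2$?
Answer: $-1098$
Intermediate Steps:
$Z{\left(m,G \right)} = -2$
$p = -1096$ ($p = -4 + 4 \cdot 3 \cdot 13 \left(-7\right) = -4 + 4 \cdot 39 \left(-7\right) = -4 + 4 \left(-273\right) = -4 - 1092 = -1096$)
$p + Z{\left(-195,-223 \right)} = -1096 - 2 = -1098$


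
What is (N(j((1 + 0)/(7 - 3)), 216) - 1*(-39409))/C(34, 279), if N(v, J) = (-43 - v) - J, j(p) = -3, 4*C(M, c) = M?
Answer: 78306/17 ≈ 4606.2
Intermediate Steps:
C(M, c) = M/4
N(v, J) = -43 - J - v
(N(j((1 + 0)/(7 - 3)), 216) - 1*(-39409))/C(34, 279) = ((-43 - 1*216 - 1*(-3)) - 1*(-39409))/(((¼)*34)) = ((-43 - 216 + 3) + 39409)/(17/2) = (-256 + 39409)*(2/17) = 39153*(2/17) = 78306/17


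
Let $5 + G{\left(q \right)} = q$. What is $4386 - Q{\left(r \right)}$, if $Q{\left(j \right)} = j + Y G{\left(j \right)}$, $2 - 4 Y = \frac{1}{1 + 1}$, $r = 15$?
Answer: $\frac{17469}{4} \approx 4367.3$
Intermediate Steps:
$G{\left(q \right)} = -5 + q$
$Y = \frac{3}{8}$ ($Y = \frac{1}{2} - \frac{1}{4 \left(1 + 1\right)} = \frac{1}{2} - \frac{1}{4 \cdot 2} = \frac{1}{2} - \frac{1}{8} = \frac{3}{8} \approx 0.375$)
$Q{\left(j \right)} = - \frac{15}{8} + \frac{11 j}{8}$ ($Q{\left(j \right)} = j + \frac{3 \left(-5 + j\right)}{8} = j + \left(- \frac{15}{8} + \frac{3 j}{8}\right) = - \frac{15}{8} + \frac{11 j}{8}$)
$4386 - Q{\left(r \right)} = 4386 - \left(- \frac{15}{8} + \frac{11}{8} \cdot 15\right) = 4386 - \left(- \frac{15}{8} + \frac{165}{8}\right) = 4386 - \frac{75}{4} = \frac{17469}{4}$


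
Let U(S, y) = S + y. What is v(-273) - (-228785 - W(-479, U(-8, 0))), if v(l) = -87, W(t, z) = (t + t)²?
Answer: 1146462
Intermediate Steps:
W(t, z) = 4*t² (W(t, z) = (2*t)² = 4*t²)
v(-273) - (-228785 - W(-479, U(-8, 0))) = -87 - (-228785 - 4*(-479)²) = -87 - (-228785 - 4*229441) = -87 - (-228785 - 1*917764) = -87 - (-228785 - 917764) = -87 - 1*(-1146549) = -87 + 1146549 = 1146462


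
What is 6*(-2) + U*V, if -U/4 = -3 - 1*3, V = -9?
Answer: -228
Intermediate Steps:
U = 24 (U = -4*(-3 - 1*3) = -4*(-3 - 3) = -4*(-6) = 24)
6*(-2) + U*V = 6*(-2) + 24*(-9) = -12 - 216 = -228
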